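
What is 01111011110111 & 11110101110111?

AND: 1 only when both bits are 1
  01111011110111
& 11110101110111
----------------
  01110001110111
Decimal: 7927 & 15735 = 7287



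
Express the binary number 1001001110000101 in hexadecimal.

Group into 4-bit nibbles from right:
  1001 = 9
  0011 = 3
  1000 = 8
  0101 = 5
Result: 9385



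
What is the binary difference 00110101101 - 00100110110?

Method 1 - Direct subtraction (column by column from the right: bit − bit − borrow-in; if negative, add 2 and borrow 1 from the next column):
borrow: 00011101100
        00110101101
-       00100110110
-------------------
        00001110111

Method 2 - Add two's complement:
Two's complement of 00100110110: invert → 11011001001, add 1 → 11011001010
  00110101101
+ 11011001010
-------------
 100001110111  (end carry out of the top bit = 1)
Discarding the end carry: 00001110111
Decimal check:
  00110101101 = 256 + 128 + 32 + 8 + 4 + 1 = 429
  00100110110 = 256 + 32 + 16 + 4 + 2 = 310
  429 - 310 = 119, and 00001110111 = 64 + 32 + 16 + 4 + 2 + 1 = 119 ✓



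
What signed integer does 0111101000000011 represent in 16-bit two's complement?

Binary: 0111101000000011
Sign bit: 0 (non-negative)
Read directly as an unsigned value:
0111101000000011 = 16384 + 8192 + 4096 + 2048 + 512 + 2 + 1 = 31235
Value: 31235



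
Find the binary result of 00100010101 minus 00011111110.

Method 1 - Direct subtraction (column by column from the right: bit − bit − borrow-in; if negative, add 2 and borrow 1 from the next column):
borrow: 00111111100
        00100010101
-       00011111110
-------------------
        00000010111

Method 2 - Add two's complement:
Two's complement of 00011111110: invert → 11100000001, add 1 → 11100000010
  00100010101
+ 11100000010
-------------
 100000010111  (end carry out of the top bit = 1)
Discarding the end carry: 00000010111
Decimal check:
  00100010101 = 256 + 16 + 4 + 1 = 277
  00011111110 = 128 + 64 + 32 + 16 + 8 + 4 + 2 = 254
  277 - 254 = 23, and 00000010111 = 16 + 4 + 2 + 1 = 23 ✓



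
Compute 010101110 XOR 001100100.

XOR: 1 when bits differ
  010101110
^ 001100100
-----------
  011001010
Decimal: 174 ^ 100 = 202



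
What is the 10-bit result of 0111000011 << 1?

Original: 0111000011 (decimal 451)
Shift left by 1 position
Append 1 zero on the right
Result: 1110000110 (decimal 902)
Equivalent: 451 << 1 = 451 × 2^1 = 902



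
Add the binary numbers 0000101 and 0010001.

Add column by column from the right: bit + bit + carry-in; write the sum mod 2, carry 1 when the sum is 2 or 3.
carry:  0000010
        0000101
+       0010001
---------------
       00010110
(the carry out of the leftmost column, 0, becomes the leading bit)
Decimal check:
  0000101 = 4 + 1 = 5
  0010001 = 16 + 1 = 17
  5 + 17 = 22, and 00010110 = 16 + 4 + 2 = 22 ✓



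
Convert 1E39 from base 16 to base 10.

Expand by place value (powers of 16):
Digit values: E = 14
1E39 = 1 × 16^3 + 14 × 16^2 + 3 × 16^1 + 9 × 16^0
= 1 × 4096 + 14 × 256 + 3 × 16 + 9 × 1
= 4096 + 3584 + 48 + 9
= 7737



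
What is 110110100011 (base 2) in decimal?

Sum of powers of 2 for each 1-bit:
2^0 + 2^1 + 2^5 + 2^7 + 2^8 + 2^10 + 2^11
= 1 + 2 + 32 + 128 + 256 + 1024 + 2048
= 3491



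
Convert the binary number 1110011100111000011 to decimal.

Sum of powers of 2 for each 1-bit:
2^0 + 2^1 + 2^6 + 2^7 + 2^8 + 2^11 + 2^12 + 2^13 + 2^16 + 2^17 + 2^18
= 1 + 2 + 64 + 128 + 256 + 2048 + 4096 + 8192 + 65536 + 131072 + 262144
= 473539



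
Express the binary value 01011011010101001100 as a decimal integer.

Sum of powers of 2 for each 1-bit:
2^2 + 2^3 + 2^6 + 2^8 + 2^10 + 2^12 + 2^13 + 2^15 + 2^16 + 2^18
= 4 + 8 + 64 + 256 + 1024 + 4096 + 8192 + 32768 + 65536 + 262144
= 374092



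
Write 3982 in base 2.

Using repeated division by 2:
3982 ÷ 2 = 1991 remainder 0
1991 ÷ 2 = 995 remainder 1
995 ÷ 2 = 497 remainder 1
497 ÷ 2 = 248 remainder 1
248 ÷ 2 = 124 remainder 0
124 ÷ 2 = 62 remainder 0
62 ÷ 2 = 31 remainder 0
31 ÷ 2 = 15 remainder 1
15 ÷ 2 = 7 remainder 1
7 ÷ 2 = 3 remainder 1
3 ÷ 2 = 1 remainder 1
1 ÷ 2 = 0 remainder 1
Reading remainders bottom to top: 111110001110



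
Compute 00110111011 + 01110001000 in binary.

Add column by column from the right: bit + bit + carry-in; write the sum mod 2, carry 1 when the sum is 2 or 3.
carry:  11101110000
        00110111011
+       01110001000
-------------------
       010101000011
(the carry out of the leftmost column, 0, becomes the leading bit)
Decimal check:
  00110111011 = 256 + 128 + 32 + 16 + 8 + 2 + 1 = 443
  01110001000 = 512 + 256 + 128 + 8 = 904
  443 + 904 = 1347, and 010101000011 = 1024 + 256 + 64 + 2 + 1 = 1347 ✓



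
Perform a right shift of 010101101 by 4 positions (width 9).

Original: 010101101 (decimal 173)
Shift right by 4 positions
Drop the 4 low bits; fill with zeros on the left
Result: 000001010 (decimal 10)
Equivalent: 173 >> 4 = 173 ÷ 2^4 = 10



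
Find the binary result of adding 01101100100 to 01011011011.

Add column by column from the right: bit + bit + carry-in; write the sum mod 2, carry 1 when the sum is 2 or 3.
carry:  11110000000
        01101100100
+       01011011011
-------------------
       011000111111
(the carry out of the leftmost column, 0, becomes the leading bit)
Decimal check:
  01101100100 = 512 + 256 + 64 + 32 + 4 = 868
  01011011011 = 512 + 128 + 64 + 16 + 8 + 2 + 1 = 731
  868 + 731 = 1599, and 011000111111 = 1024 + 512 + 32 + 16 + 8 + 4 + 2 + 1 = 1599 ✓



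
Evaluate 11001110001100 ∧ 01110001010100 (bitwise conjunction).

AND: 1 only when both bits are 1
  11001110001100
& 01110001010100
----------------
  01000000000100
Decimal: 13196 & 7252 = 4100



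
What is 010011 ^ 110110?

XOR: 1 when bits differ
  010011
^ 110110
--------
  100101
Decimal: 19 ^ 54 = 37



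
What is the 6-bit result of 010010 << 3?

Original: 010010 (decimal 18)
Shift left by 3 positions
Append 3 zeros on the right and drop the 3 high bits that overflow the 6-bit width
Result: 010000 (decimal 16)
Equivalent: 18 << 3 = 18 × 2^3 = 144, truncated to 6 bits = 16



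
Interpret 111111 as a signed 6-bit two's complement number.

Binary: 111111
Sign bit: 1 (negative)
Invert: 000000
Add 1:  000001
Magnitude: 000001 = 1
Value: -1



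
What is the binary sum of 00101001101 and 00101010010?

Add column by column from the right: bit + bit + carry-in; write the sum mod 2, carry 1 when the sum is 2 or 3.
carry:  01010000000
        00101001101
+       00101010010
-------------------
       001010011111
(the carry out of the leftmost column, 0, becomes the leading bit)
Decimal check:
  00101001101 = 256 + 64 + 8 + 4 + 1 = 333
  00101010010 = 256 + 64 + 16 + 2 = 338
  333 + 338 = 671, and 001010011111 = 512 + 128 + 16 + 8 + 4 + 2 + 1 = 671 ✓



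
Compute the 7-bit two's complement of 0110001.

Original: 0110001
Step 1 - Invert all bits: 1001110
Step 2 - Add 1: 1001111
Verification: 0110001 + 1001111 = 10000000; discarding the end carry (carry out of the top bit) leaves the 7-bit value 0000000, as required for x + (-x)



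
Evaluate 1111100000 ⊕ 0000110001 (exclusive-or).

XOR: 1 when bits differ
  1111100000
^ 0000110001
------------
  1111010001
Decimal: 992 ^ 49 = 977



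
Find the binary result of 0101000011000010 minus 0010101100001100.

Method 1 - Direct subtraction (column by column from the right: bit − bit − borrow-in; if negative, add 2 and borrow 1 from the next column):
borrow: 0101111001111000
        0101000011000010
-       0010101100001100
------------------------
        0010010110110110

Method 2 - Add two's complement:
Two's complement of 0010101100001100: invert → 1101010011110011, add 1 → 1101010011110100
  0101000011000010
+ 1101010011110100
------------------
 10010010110110110  (end carry out of the top bit = 1)
Discarding the end carry: 0010010110110110
Decimal check:
  0101000011000010 = 16384 + 4096 + 128 + 64 + 2 = 20674
  0010101100001100 = 8192 + 2048 + 512 + 256 + 8 + 4 = 11020
  20674 - 11020 = 9654, and 0010010110110110 = 8192 + 1024 + 256 + 128 + 32 + 16 + 4 + 2 = 9654 ✓



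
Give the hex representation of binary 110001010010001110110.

Group into 4-bit nibbles from right:
  0001 = 1
  1000 = 8
  1010 = A
  0100 = 4
  0111 = 7
  0110 = 6
Result: 18A476



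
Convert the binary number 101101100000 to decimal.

Sum of powers of 2 for each 1-bit:
2^5 + 2^6 + 2^8 + 2^9 + 2^11
= 32 + 64 + 256 + 512 + 2048
= 2912



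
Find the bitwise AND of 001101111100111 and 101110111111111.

AND: 1 only when both bits are 1
  001101111100111
& 101110111111111
-----------------
  001100111100111
Decimal: 7143 & 24063 = 6631



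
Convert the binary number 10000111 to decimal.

Sum of powers of 2 for each 1-bit:
2^0 + 2^1 + 2^2 + 2^7
= 1 + 2 + 4 + 128
= 135



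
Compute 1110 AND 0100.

AND: 1 only when both bits are 1
  1110
& 0100
------
  0100
Decimal: 14 & 4 = 4



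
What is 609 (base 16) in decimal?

Expand by place value (powers of 16):
609 = 6 × 16^2 + 0 × 16^1 + 9 × 16^0
= 6 × 256 + 0 × 16 + 9 × 1
= 1536 + 0 + 9
= 1545



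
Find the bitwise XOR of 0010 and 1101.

XOR: 1 when bits differ
  0010
^ 1101
------
  1111
Decimal: 2 ^ 13 = 15



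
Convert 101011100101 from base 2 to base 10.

Sum of powers of 2 for each 1-bit:
2^0 + 2^2 + 2^5 + 2^6 + 2^7 + 2^9 + 2^11
= 1 + 4 + 32 + 64 + 128 + 512 + 2048
= 2789



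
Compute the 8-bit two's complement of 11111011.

Original (sign bit 1, negative): 11111011
Step 1 - Invert all bits: 00000100
Step 2 - Add 1: 00000101
Verification: 11111011 + 00000101 = 100000000; discarding the end carry (carry out of the top bit) leaves the 8-bit value 00000000, as required for x + (-x)



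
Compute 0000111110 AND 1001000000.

AND: 1 only when both bits are 1
  0000111110
& 1001000000
------------
  0000000000
Decimal: 62 & 576 = 0



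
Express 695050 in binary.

Using repeated division by 2:
695050 ÷ 2 = 347525 remainder 0
347525 ÷ 2 = 173762 remainder 1
173762 ÷ 2 = 86881 remainder 0
86881 ÷ 2 = 43440 remainder 1
43440 ÷ 2 = 21720 remainder 0
21720 ÷ 2 = 10860 remainder 0
10860 ÷ 2 = 5430 remainder 0
5430 ÷ 2 = 2715 remainder 0
2715 ÷ 2 = 1357 remainder 1
1357 ÷ 2 = 678 remainder 1
678 ÷ 2 = 339 remainder 0
339 ÷ 2 = 169 remainder 1
169 ÷ 2 = 84 remainder 1
84 ÷ 2 = 42 remainder 0
42 ÷ 2 = 21 remainder 0
21 ÷ 2 = 10 remainder 1
10 ÷ 2 = 5 remainder 0
5 ÷ 2 = 2 remainder 1
2 ÷ 2 = 1 remainder 0
1 ÷ 2 = 0 remainder 1
Reading remainders bottom to top: 10101001101100001010



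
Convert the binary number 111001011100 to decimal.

Sum of powers of 2 for each 1-bit:
2^2 + 2^3 + 2^4 + 2^6 + 2^9 + 2^10 + 2^11
= 4 + 8 + 16 + 64 + 512 + 1024 + 2048
= 3676



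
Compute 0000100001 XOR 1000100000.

XOR: 1 when bits differ
  0000100001
^ 1000100000
------------
  1000000001
Decimal: 33 ^ 544 = 513



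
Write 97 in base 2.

Using repeated division by 2:
97 ÷ 2 = 48 remainder 1
48 ÷ 2 = 24 remainder 0
24 ÷ 2 = 12 remainder 0
12 ÷ 2 = 6 remainder 0
6 ÷ 2 = 3 remainder 0
3 ÷ 2 = 1 remainder 1
1 ÷ 2 = 0 remainder 1
Reading remainders bottom to top: 1100001



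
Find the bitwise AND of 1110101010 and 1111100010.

AND: 1 only when both bits are 1
  1110101010
& 1111100010
------------
  1110100010
Decimal: 938 & 994 = 930



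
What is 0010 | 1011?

OR: 1 when either bit is 1
  0010
| 1011
------
  1011
Decimal: 2 | 11 = 11



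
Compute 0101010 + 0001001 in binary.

Add column by column from the right: bit + bit + carry-in; write the sum mod 2, carry 1 when the sum is 2 or 3.
carry:  0010000
        0101010
+       0001001
---------------
       00110011
(the carry out of the leftmost column, 0, becomes the leading bit)
Decimal check:
  0101010 = 32 + 8 + 2 = 42
  0001001 = 8 + 1 = 9
  42 + 9 = 51, and 00110011 = 32 + 16 + 2 + 1 = 51 ✓



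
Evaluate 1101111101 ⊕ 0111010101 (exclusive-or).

XOR: 1 when bits differ
  1101111101
^ 0111010101
------------
  1010101000
Decimal: 893 ^ 469 = 680



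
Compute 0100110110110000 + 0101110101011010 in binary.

Add column by column from the right: bit + bit + carry-in; write the sum mod 2, carry 1 when the sum is 2 or 3.
carry:  1011101111100000
        0100110110110000
+       0101110101011010
------------------------
       01010101100001010
(the carry out of the leftmost column, 0, becomes the leading bit)
Decimal check:
  0100110110110000 = 16384 + 2048 + 1024 + 256 + 128 + 32 + 16 = 19888
  0101110101011010 = 16384 + 4096 + 2048 + 1024 + 256 + 64 + 16 + 8 + 2 = 23898
  19888 + 23898 = 43786, and 01010101100001010 = 32768 + 8192 + 2048 + 512 + 256 + 8 + 2 = 43786 ✓



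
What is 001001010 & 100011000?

AND: 1 only when both bits are 1
  001001010
& 100011000
-----------
  000001000
Decimal: 74 & 280 = 8



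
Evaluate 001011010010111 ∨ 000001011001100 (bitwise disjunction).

OR: 1 when either bit is 1
  001011010010111
| 000001011001100
-----------------
  001011011011111
Decimal: 5783 | 716 = 5855



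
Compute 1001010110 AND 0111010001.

AND: 1 only when both bits are 1
  1001010110
& 0111010001
------------
  0001010000
Decimal: 598 & 465 = 80



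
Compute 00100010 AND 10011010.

AND: 1 only when both bits are 1
  00100010
& 10011010
----------
  00000010
Decimal: 34 & 154 = 2



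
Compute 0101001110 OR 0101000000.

OR: 1 when either bit is 1
  0101001110
| 0101000000
------------
  0101001110
Decimal: 334 | 320 = 334



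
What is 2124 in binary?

Using repeated division by 2:
2124 ÷ 2 = 1062 remainder 0
1062 ÷ 2 = 531 remainder 0
531 ÷ 2 = 265 remainder 1
265 ÷ 2 = 132 remainder 1
132 ÷ 2 = 66 remainder 0
66 ÷ 2 = 33 remainder 0
33 ÷ 2 = 16 remainder 1
16 ÷ 2 = 8 remainder 0
8 ÷ 2 = 4 remainder 0
4 ÷ 2 = 2 remainder 0
2 ÷ 2 = 1 remainder 0
1 ÷ 2 = 0 remainder 1
Reading remainders bottom to top: 100001001100



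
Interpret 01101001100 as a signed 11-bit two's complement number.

Binary: 01101001100
Sign bit: 0 (non-negative)
Read directly as an unsigned value:
01101001100 = 512 + 256 + 64 + 8 + 4 = 844
Value: 844



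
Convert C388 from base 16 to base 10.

Expand by place value (powers of 16):
Digit values: C = 12
C388 = 12 × 16^3 + 3 × 16^2 + 8 × 16^1 + 8 × 16^0
= 12 × 4096 + 3 × 256 + 8 × 16 + 8 × 1
= 49152 + 768 + 128 + 8
= 50056



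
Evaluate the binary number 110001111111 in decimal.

Sum of powers of 2 for each 1-bit:
2^0 + 2^1 + 2^2 + 2^3 + 2^4 + 2^5 + 2^6 + 2^10 + 2^11
= 1 + 2 + 4 + 8 + 16 + 32 + 64 + 1024 + 2048
= 3199



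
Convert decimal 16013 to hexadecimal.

Using repeated division by 16 (digits 10–15 are A–F):
16013 ÷ 16 = 1000 remainder 13 (D)
1000 ÷ 16 = 62 remainder 8
62 ÷ 16 = 3 remainder 14 (E)
3 ÷ 16 = 0 remainder 3
Reading remainders bottom to top: 3E8D



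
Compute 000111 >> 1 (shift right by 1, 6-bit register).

Original: 000111 (decimal 7)
Shift right by 1 position
Drop the 1 low bit; fill with zero on the left
Result: 000011 (decimal 3)
Equivalent: 7 >> 1 = 7 ÷ 2^1 = 3



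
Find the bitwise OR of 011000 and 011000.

OR: 1 when either bit is 1
  011000
| 011000
--------
  011000
Decimal: 24 | 24 = 24



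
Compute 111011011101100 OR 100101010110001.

OR: 1 when either bit is 1
  111011011101100
| 100101010110001
-----------------
  111111011111101
Decimal: 30444 | 19121 = 32509



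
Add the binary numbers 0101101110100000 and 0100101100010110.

Add column by column from the right: bit + bit + carry-in; write the sum mod 2, carry 1 when the sum is 2 or 3.
carry:  1011011000000000
        0101101110100000
+       0100101100010110
------------------------
       01010011010110110
(the carry out of the leftmost column, 0, becomes the leading bit)
Decimal check:
  0101101110100000 = 16384 + 4096 + 2048 + 512 + 256 + 128 + 32 = 23456
  0100101100010110 = 16384 + 2048 + 512 + 256 + 16 + 4 + 2 = 19222
  23456 + 19222 = 42678, and 01010011010110110 = 32768 + 8192 + 1024 + 512 + 128 + 32 + 16 + 4 + 2 = 42678 ✓



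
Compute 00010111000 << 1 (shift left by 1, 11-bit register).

Original: 00010111000 (decimal 184)
Shift left by 1 position
Append 1 zero on the right
Result: 00101110000 (decimal 368)
Equivalent: 184 << 1 = 184 × 2^1 = 368



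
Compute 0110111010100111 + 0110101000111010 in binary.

Add column by column from the right: bit + bit + carry-in; write the sum mod 2, carry 1 when the sum is 2 or 3.
carry:  1101110001111100
        0110111010100111
+       0110101000111010
------------------------
       01101100011100001
(the carry out of the leftmost column, 0, becomes the leading bit)
Decimal check:
  0110111010100111 = 16384 + 8192 + 2048 + 1024 + 512 + 128 + 32 + 4 + 2 + 1 = 28327
  0110101000111010 = 16384 + 8192 + 2048 + 512 + 32 + 16 + 8 + 2 = 27194
  28327 + 27194 = 55521, and 01101100011100001 = 32768 + 16384 + 4096 + 2048 + 128 + 64 + 32 + 1 = 55521 ✓



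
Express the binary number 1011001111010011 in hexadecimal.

Group into 4-bit nibbles from right:
  1011 = B
  0011 = 3
  1101 = D
  0011 = 3
Result: B3D3



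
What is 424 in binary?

Using repeated division by 2:
424 ÷ 2 = 212 remainder 0
212 ÷ 2 = 106 remainder 0
106 ÷ 2 = 53 remainder 0
53 ÷ 2 = 26 remainder 1
26 ÷ 2 = 13 remainder 0
13 ÷ 2 = 6 remainder 1
6 ÷ 2 = 3 remainder 0
3 ÷ 2 = 1 remainder 1
1 ÷ 2 = 0 remainder 1
Reading remainders bottom to top: 110101000



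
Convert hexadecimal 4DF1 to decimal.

Expand by place value (powers of 16):
Digit values: D = 13, F = 15
4DF1 = 4 × 16^3 + 13 × 16^2 + 15 × 16^1 + 1 × 16^0
= 4 × 4096 + 13 × 256 + 15 × 16 + 1 × 1
= 16384 + 3328 + 240 + 1
= 19953



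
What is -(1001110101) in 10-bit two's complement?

Original (sign bit 1, negative): 1001110101
Step 1 - Invert all bits: 0110001010
Step 2 - Add 1: 0110001011
Verification: 1001110101 + 0110001011 = 10000000000; discarding the end carry (carry out of the top bit) leaves the 10-bit value 0000000000, as required for x + (-x)



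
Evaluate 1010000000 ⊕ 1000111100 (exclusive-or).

XOR: 1 when bits differ
  1010000000
^ 1000111100
------------
  0010111100
Decimal: 640 ^ 572 = 188



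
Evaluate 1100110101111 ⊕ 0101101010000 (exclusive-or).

XOR: 1 when bits differ
  1100110101111
^ 0101101010000
---------------
  1001011111111
Decimal: 6575 ^ 2896 = 4863



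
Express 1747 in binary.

Using repeated division by 2:
1747 ÷ 2 = 873 remainder 1
873 ÷ 2 = 436 remainder 1
436 ÷ 2 = 218 remainder 0
218 ÷ 2 = 109 remainder 0
109 ÷ 2 = 54 remainder 1
54 ÷ 2 = 27 remainder 0
27 ÷ 2 = 13 remainder 1
13 ÷ 2 = 6 remainder 1
6 ÷ 2 = 3 remainder 0
3 ÷ 2 = 1 remainder 1
1 ÷ 2 = 0 remainder 1
Reading remainders bottom to top: 11011010011



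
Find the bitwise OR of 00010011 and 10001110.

OR: 1 when either bit is 1
  00010011
| 10001110
----------
  10011111
Decimal: 19 | 142 = 159



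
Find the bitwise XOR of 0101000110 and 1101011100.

XOR: 1 when bits differ
  0101000110
^ 1101011100
------------
  1000011010
Decimal: 326 ^ 860 = 538



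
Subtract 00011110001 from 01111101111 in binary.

Method 1 - Direct subtraction (column by column from the right: bit − bit − borrow-in; if negative, add 2 and borrow 1 from the next column):
borrow: 00111100000
        01111101111
-       00011110001
-------------------
        01011111110

Method 2 - Add two's complement:
Two's complement of 00011110001: invert → 11100001110, add 1 → 11100001111
  01111101111
+ 11100001111
-------------
 101011111110  (end carry out of the top bit = 1)
Discarding the end carry: 01011111110
Decimal check:
  01111101111 = 512 + 256 + 128 + 64 + 32 + 8 + 4 + 2 + 1 = 1007
  00011110001 = 128 + 64 + 32 + 16 + 1 = 241
  1007 - 241 = 766, and 01011111110 = 512 + 128 + 64 + 32 + 16 + 8 + 4 + 2 = 766 ✓



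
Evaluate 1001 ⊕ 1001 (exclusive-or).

XOR: 1 when bits differ
  1001
^ 1001
------
  0000
Decimal: 9 ^ 9 = 0



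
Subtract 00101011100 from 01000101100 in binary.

Method 1 - Direct subtraction (column by column from the right: bit − bit − borrow-in; if negative, add 2 and borrow 1 from the next column):
borrow: 01110100000
        01000101100
-       00101011100
-------------------
        00011010000

Method 2 - Add two's complement:
Two's complement of 00101011100: invert → 11010100011, add 1 → 11010100100
  01000101100
+ 11010100100
-------------
 100011010000  (end carry out of the top bit = 1)
Discarding the end carry: 00011010000
Decimal check:
  01000101100 = 512 + 32 + 8 + 4 = 556
  00101011100 = 256 + 64 + 16 + 8 + 4 = 348
  556 - 348 = 208, and 00011010000 = 128 + 64 + 16 = 208 ✓



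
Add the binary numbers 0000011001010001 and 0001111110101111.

Add column by column from the right: bit + bit + carry-in; write the sum mod 2, carry 1 when the sum is 2 or 3.
carry:  0011111111111110
        0000011001010001
+       0001111110101111
------------------------
       00010011000000000
(the carry out of the leftmost column, 0, becomes the leading bit)
Decimal check:
  0000011001010001 = 1024 + 512 + 64 + 16 + 1 = 1617
  0001111110101111 = 4096 + 2048 + 1024 + 512 + 256 + 128 + 32 + 8 + 4 + 2 + 1 = 8111
  1617 + 8111 = 9728, and 00010011000000000 = 8192 + 1024 + 512 = 9728 ✓



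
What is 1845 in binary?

Using repeated division by 2:
1845 ÷ 2 = 922 remainder 1
922 ÷ 2 = 461 remainder 0
461 ÷ 2 = 230 remainder 1
230 ÷ 2 = 115 remainder 0
115 ÷ 2 = 57 remainder 1
57 ÷ 2 = 28 remainder 1
28 ÷ 2 = 14 remainder 0
14 ÷ 2 = 7 remainder 0
7 ÷ 2 = 3 remainder 1
3 ÷ 2 = 1 remainder 1
1 ÷ 2 = 0 remainder 1
Reading remainders bottom to top: 11100110101



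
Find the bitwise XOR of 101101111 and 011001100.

XOR: 1 when bits differ
  101101111
^ 011001100
-----------
  110100011
Decimal: 367 ^ 204 = 419



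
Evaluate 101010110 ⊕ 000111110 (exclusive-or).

XOR: 1 when bits differ
  101010110
^ 000111110
-----------
  101101000
Decimal: 342 ^ 62 = 360



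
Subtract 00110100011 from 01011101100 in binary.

Method 1 - Direct subtraction (column by column from the right: bit − bit − borrow-in; if negative, add 2 and borrow 1 from the next column):
borrow: 01000000110
        01011101100
-       00110100011
-------------------
        00101001001

Method 2 - Add two's complement:
Two's complement of 00110100011: invert → 11001011100, add 1 → 11001011101
  01011101100
+ 11001011101
-------------
 100101001001  (end carry out of the top bit = 1)
Discarding the end carry: 00101001001
Decimal check:
  01011101100 = 512 + 128 + 64 + 32 + 8 + 4 = 748
  00110100011 = 256 + 128 + 32 + 2 + 1 = 419
  748 - 419 = 329, and 00101001001 = 256 + 64 + 8 + 1 = 329 ✓



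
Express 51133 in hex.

Using repeated division by 16 (digits 10–15 are A–F):
51133 ÷ 16 = 3195 remainder 13 (D)
3195 ÷ 16 = 199 remainder 11 (B)
199 ÷ 16 = 12 remainder 7
12 ÷ 16 = 0 remainder 12 (C)
Reading remainders bottom to top: C7BD



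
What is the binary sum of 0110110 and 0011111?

Add column by column from the right: bit + bit + carry-in; write the sum mod 2, carry 1 when the sum is 2 or 3.
carry:  1111100
        0110110
+       0011111
---------------
       01010101
(the carry out of the leftmost column, 0, becomes the leading bit)
Decimal check:
  0110110 = 32 + 16 + 4 + 2 = 54
  0011111 = 16 + 8 + 4 + 2 + 1 = 31
  54 + 31 = 85, and 01010101 = 64 + 16 + 4 + 1 = 85 ✓



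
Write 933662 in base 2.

Using repeated division by 2:
933662 ÷ 2 = 466831 remainder 0
466831 ÷ 2 = 233415 remainder 1
233415 ÷ 2 = 116707 remainder 1
116707 ÷ 2 = 58353 remainder 1
58353 ÷ 2 = 29176 remainder 1
29176 ÷ 2 = 14588 remainder 0
14588 ÷ 2 = 7294 remainder 0
7294 ÷ 2 = 3647 remainder 0
3647 ÷ 2 = 1823 remainder 1
1823 ÷ 2 = 911 remainder 1
911 ÷ 2 = 455 remainder 1
455 ÷ 2 = 227 remainder 1
227 ÷ 2 = 113 remainder 1
113 ÷ 2 = 56 remainder 1
56 ÷ 2 = 28 remainder 0
28 ÷ 2 = 14 remainder 0
14 ÷ 2 = 7 remainder 0
7 ÷ 2 = 3 remainder 1
3 ÷ 2 = 1 remainder 1
1 ÷ 2 = 0 remainder 1
Reading remainders bottom to top: 11100011111100011110



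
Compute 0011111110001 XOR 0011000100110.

XOR: 1 when bits differ
  0011111110001
^ 0011000100110
---------------
  0000111010111
Decimal: 2033 ^ 1574 = 471



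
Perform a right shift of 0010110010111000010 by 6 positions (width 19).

Original: 0010110010111000010 (decimal 91586)
Shift right by 6 positions
Drop the 6 low bits; fill with zeros on the left
Result: 0000000010110010111 (decimal 1431)
Equivalent: 91586 >> 6 = 91586 ÷ 2^6 = 1431



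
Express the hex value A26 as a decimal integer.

Expand by place value (powers of 16):
Digit values: A = 10
A26 = 10 × 16^2 + 2 × 16^1 + 6 × 16^0
= 10 × 256 + 2 × 16 + 6 × 1
= 2560 + 32 + 6
= 2598



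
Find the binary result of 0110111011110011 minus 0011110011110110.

Method 1 - Direct subtraction (column by column from the right: bit − bit − borrow-in; if negative, add 2 and borrow 1 from the next column):
borrow: 0110001111111000
        0110111011110011
-       0011110011110110
------------------------
        0011000111111101

Method 2 - Add two's complement:
Two's complement of 0011110011110110: invert → 1100001100001001, add 1 → 1100001100001010
  0110111011110011
+ 1100001100001010
------------------
 10011000111111101  (end carry out of the top bit = 1)
Discarding the end carry: 0011000111111101
Decimal check:
  0110111011110011 = 16384 + 8192 + 2048 + 1024 + 512 + 128 + 64 + 32 + 16 + 2 + 1 = 28403
  0011110011110110 = 8192 + 4096 + 2048 + 1024 + 128 + 64 + 32 + 16 + 4 + 2 = 15606
  28403 - 15606 = 12797, and 0011000111111101 = 8192 + 4096 + 256 + 128 + 64 + 32 + 16 + 8 + 4 + 1 = 12797 ✓



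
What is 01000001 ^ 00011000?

XOR: 1 when bits differ
  01000001
^ 00011000
----------
  01011001
Decimal: 65 ^ 24 = 89



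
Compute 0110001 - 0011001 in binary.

Method 1 - Direct subtraction (column by column from the right: bit − bit − borrow-in; if negative, add 2 and borrow 1 from the next column):
borrow: 0110000
        0110001
-       0011001
---------------
        0011000

Method 2 - Add two's complement:
Two's complement of 0011001: invert → 1100110, add 1 → 1100111
  0110001
+ 1100111
---------
 10011000  (end carry out of the top bit = 1)
Discarding the end carry: 0011000
Decimal check:
  0110001 = 32 + 16 + 1 = 49
  0011001 = 16 + 8 + 1 = 25
  49 - 25 = 24, and 0011000 = 16 + 8 = 24 ✓



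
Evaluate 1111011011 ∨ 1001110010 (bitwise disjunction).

OR: 1 when either bit is 1
  1111011011
| 1001110010
------------
  1111111011
Decimal: 987 | 626 = 1019



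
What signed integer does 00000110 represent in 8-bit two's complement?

Binary: 00000110
Sign bit: 0 (non-negative)
Read directly as an unsigned value:
00000110 = 4 + 2 = 6
Value: 6



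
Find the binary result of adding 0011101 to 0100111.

Add column by column from the right: bit + bit + carry-in; write the sum mod 2, carry 1 when the sum is 2 or 3.
carry:  1111110
        0011101
+       0100111
---------------
       01000100
(the carry out of the leftmost column, 0, becomes the leading bit)
Decimal check:
  0011101 = 16 + 8 + 4 + 1 = 29
  0100111 = 32 + 4 + 2 + 1 = 39
  29 + 39 = 68, and 01000100 = 64 + 4 = 68 ✓



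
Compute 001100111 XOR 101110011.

XOR: 1 when bits differ
  001100111
^ 101110011
-----------
  100010100
Decimal: 103 ^ 371 = 276



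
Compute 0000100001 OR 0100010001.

OR: 1 when either bit is 1
  0000100001
| 0100010001
------------
  0100110001
Decimal: 33 | 273 = 305



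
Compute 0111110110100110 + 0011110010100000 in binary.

Add column by column from the right: bit + bit + carry-in; write the sum mod 2, carry 1 when the sum is 2 or 3.
carry:  1111101101000000
        0111110110100110
+       0011110010100000
------------------------
       01011101001000110
(the carry out of the leftmost column, 0, becomes the leading bit)
Decimal check:
  0111110110100110 = 16384 + 8192 + 4096 + 2048 + 1024 + 256 + 128 + 32 + 4 + 2 = 32166
  0011110010100000 = 8192 + 4096 + 2048 + 1024 + 128 + 32 = 15520
  32166 + 15520 = 47686, and 01011101001000110 = 32768 + 8192 + 4096 + 2048 + 512 + 64 + 4 + 2 = 47686 ✓



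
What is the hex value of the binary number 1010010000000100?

Group into 4-bit nibbles from right:
  1010 = A
  0100 = 4
  0000 = 0
  0100 = 4
Result: A404



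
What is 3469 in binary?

Using repeated division by 2:
3469 ÷ 2 = 1734 remainder 1
1734 ÷ 2 = 867 remainder 0
867 ÷ 2 = 433 remainder 1
433 ÷ 2 = 216 remainder 1
216 ÷ 2 = 108 remainder 0
108 ÷ 2 = 54 remainder 0
54 ÷ 2 = 27 remainder 0
27 ÷ 2 = 13 remainder 1
13 ÷ 2 = 6 remainder 1
6 ÷ 2 = 3 remainder 0
3 ÷ 2 = 1 remainder 1
1 ÷ 2 = 0 remainder 1
Reading remainders bottom to top: 110110001101



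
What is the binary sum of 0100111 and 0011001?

Add column by column from the right: bit + bit + carry-in; write the sum mod 2, carry 1 when the sum is 2 or 3.
carry:  1111110
        0100111
+       0011001
---------------
       01000000
(the carry out of the leftmost column, 0, becomes the leading bit)
Decimal check:
  0100111 = 32 + 4 + 2 + 1 = 39
  0011001 = 16 + 8 + 1 = 25
  39 + 25 = 64, and 01000000 = 64 ✓



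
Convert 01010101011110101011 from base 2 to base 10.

Sum of powers of 2 for each 1-bit:
2^0 + 2^1 + 2^3 + 2^5 + 2^7 + 2^8 + 2^9 + 2^10 + 2^12 + 2^14 + 2^16 + 2^18
= 1 + 2 + 8 + 32 + 128 + 256 + 512 + 1024 + 4096 + 16384 + 65536 + 262144
= 350123



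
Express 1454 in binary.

Using repeated division by 2:
1454 ÷ 2 = 727 remainder 0
727 ÷ 2 = 363 remainder 1
363 ÷ 2 = 181 remainder 1
181 ÷ 2 = 90 remainder 1
90 ÷ 2 = 45 remainder 0
45 ÷ 2 = 22 remainder 1
22 ÷ 2 = 11 remainder 0
11 ÷ 2 = 5 remainder 1
5 ÷ 2 = 2 remainder 1
2 ÷ 2 = 1 remainder 0
1 ÷ 2 = 0 remainder 1
Reading remainders bottom to top: 10110101110



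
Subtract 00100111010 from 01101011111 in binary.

Method 1 - Direct subtraction (column by column from the right: bit − bit − borrow-in; if negative, add 2 and borrow 1 from the next column):
borrow: 00001000000
        01101011111
-       00100111010
-------------------
        01000100101

Method 2 - Add two's complement:
Two's complement of 00100111010: invert → 11011000101, add 1 → 11011000110
  01101011111
+ 11011000110
-------------
 101000100101  (end carry out of the top bit = 1)
Discarding the end carry: 01000100101
Decimal check:
  01101011111 = 512 + 256 + 64 + 16 + 8 + 4 + 2 + 1 = 863
  00100111010 = 256 + 32 + 16 + 8 + 2 = 314
  863 - 314 = 549, and 01000100101 = 512 + 32 + 4 + 1 = 549 ✓



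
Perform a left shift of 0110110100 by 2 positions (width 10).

Original: 0110110100 (decimal 436)
Shift left by 2 positions
Append 2 zeros on the right and drop the 2 high bits that overflow the 10-bit width
Result: 1011010000 (decimal 720)
Equivalent: 436 << 2 = 436 × 2^2 = 1744, truncated to 10 bits = 720



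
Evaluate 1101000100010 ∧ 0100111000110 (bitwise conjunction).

AND: 1 only when both bits are 1
  1101000100010
& 0100111000110
---------------
  0100000000010
Decimal: 6690 & 2502 = 2050



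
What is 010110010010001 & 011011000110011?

AND: 1 only when both bits are 1
  010110010010001
& 011011000110011
-----------------
  010010000010001
Decimal: 11409 & 13875 = 9233



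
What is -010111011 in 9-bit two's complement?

Original: 010111011
Step 1 - Invert all bits: 101000100
Step 2 - Add 1: 101000101
Verification: 010111011 + 101000101 = 1000000000; discarding the end carry (carry out of the top bit) leaves the 9-bit value 000000000, as required for x + (-x)



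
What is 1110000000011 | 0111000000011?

OR: 1 when either bit is 1
  1110000000011
| 0111000000011
---------------
  1111000000011
Decimal: 7171 | 3587 = 7683



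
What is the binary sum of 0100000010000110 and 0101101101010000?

Add column by column from the right: bit + bit + carry-in; write the sum mod 2, carry 1 when the sum is 2 or 3.
carry:  1000000000000000
        0100000010000110
+       0101101101010000
------------------------
       01001101111010110
(the carry out of the leftmost column, 0, becomes the leading bit)
Decimal check:
  0100000010000110 = 16384 + 128 + 4 + 2 = 16518
  0101101101010000 = 16384 + 4096 + 2048 + 512 + 256 + 64 + 16 = 23376
  16518 + 23376 = 39894, and 01001101111010110 = 32768 + 4096 + 2048 + 512 + 256 + 128 + 64 + 16 + 4 + 2 = 39894 ✓



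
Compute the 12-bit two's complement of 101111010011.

Original (sign bit 1, negative): 101111010011
Step 1 - Invert all bits: 010000101100
Step 2 - Add 1: 010000101101
Verification: 101111010011 + 010000101101 = 1000000000000; discarding the end carry (carry out of the top bit) leaves the 12-bit value 000000000000, as required for x + (-x)



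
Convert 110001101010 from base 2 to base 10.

Sum of powers of 2 for each 1-bit:
2^1 + 2^3 + 2^5 + 2^6 + 2^10 + 2^11
= 2 + 8 + 32 + 64 + 1024 + 2048
= 3178



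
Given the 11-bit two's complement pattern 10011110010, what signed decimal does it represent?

Binary: 10011110010
Sign bit: 1 (negative)
Invert: 01100001101
Add 1:  01100001110
Magnitude: 01100001110 = 512 + 256 + 8 + 4 + 2 = 782
Value: -782



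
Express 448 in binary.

Using repeated division by 2:
448 ÷ 2 = 224 remainder 0
224 ÷ 2 = 112 remainder 0
112 ÷ 2 = 56 remainder 0
56 ÷ 2 = 28 remainder 0
28 ÷ 2 = 14 remainder 0
14 ÷ 2 = 7 remainder 0
7 ÷ 2 = 3 remainder 1
3 ÷ 2 = 1 remainder 1
1 ÷ 2 = 0 remainder 1
Reading remainders bottom to top: 111000000



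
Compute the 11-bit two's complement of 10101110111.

Original (sign bit 1, negative): 10101110111
Step 1 - Invert all bits: 01010001000
Step 2 - Add 1: 01010001001
Verification: 10101110111 + 01010001001 = 100000000000; discarding the end carry (carry out of the top bit) leaves the 11-bit value 00000000000, as required for x + (-x)



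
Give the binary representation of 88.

Using repeated division by 2:
88 ÷ 2 = 44 remainder 0
44 ÷ 2 = 22 remainder 0
22 ÷ 2 = 11 remainder 0
11 ÷ 2 = 5 remainder 1
5 ÷ 2 = 2 remainder 1
2 ÷ 2 = 1 remainder 0
1 ÷ 2 = 0 remainder 1
Reading remainders bottom to top: 1011000



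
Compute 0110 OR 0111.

OR: 1 when either bit is 1
  0110
| 0111
------
  0111
Decimal: 6 | 7 = 7



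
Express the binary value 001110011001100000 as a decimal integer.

Sum of powers of 2 for each 1-bit:
2^5 + 2^6 + 2^9 + 2^10 + 2^13 + 2^14 + 2^15
= 32 + 64 + 512 + 1024 + 8192 + 16384 + 32768
= 58976



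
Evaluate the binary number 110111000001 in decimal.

Sum of powers of 2 for each 1-bit:
2^0 + 2^6 + 2^7 + 2^8 + 2^10 + 2^11
= 1 + 64 + 128 + 256 + 1024 + 2048
= 3521



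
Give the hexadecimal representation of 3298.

Using repeated division by 16 (digits 10–15 are A–F):
3298 ÷ 16 = 206 remainder 2
206 ÷ 16 = 12 remainder 14 (E)
12 ÷ 16 = 0 remainder 12 (C)
Reading remainders bottom to top: CE2



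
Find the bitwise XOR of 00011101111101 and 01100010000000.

XOR: 1 when bits differ
  00011101111101
^ 01100010000000
----------------
  01111111111101
Decimal: 1917 ^ 6272 = 8189



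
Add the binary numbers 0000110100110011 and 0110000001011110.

Add column by column from the right: bit + bit + carry-in; write the sum mod 2, carry 1 when the sum is 2 or 3.
carry:  0000000011111100
        0000110100110011
+       0110000001011110
------------------------
       00110110110010001
(the carry out of the leftmost column, 0, becomes the leading bit)
Decimal check:
  0000110100110011 = 2048 + 1024 + 256 + 32 + 16 + 2 + 1 = 3379
  0110000001011110 = 16384 + 8192 + 64 + 16 + 8 + 4 + 2 = 24670
  3379 + 24670 = 28049, and 00110110110010001 = 16384 + 8192 + 2048 + 1024 + 256 + 128 + 16 + 1 = 28049 ✓



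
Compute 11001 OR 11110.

OR: 1 when either bit is 1
  11001
| 11110
-------
  11111
Decimal: 25 | 30 = 31



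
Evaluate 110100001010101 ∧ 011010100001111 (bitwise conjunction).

AND: 1 only when both bits are 1
  110100001010101
& 011010100001111
-----------------
  010000000000101
Decimal: 26709 & 13583 = 8197



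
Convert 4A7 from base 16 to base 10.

Expand by place value (powers of 16):
Digit values: A = 10
4A7 = 4 × 16^2 + 10 × 16^1 + 7 × 16^0
= 4 × 256 + 10 × 16 + 7 × 1
= 1024 + 160 + 7
= 1191



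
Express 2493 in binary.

Using repeated division by 2:
2493 ÷ 2 = 1246 remainder 1
1246 ÷ 2 = 623 remainder 0
623 ÷ 2 = 311 remainder 1
311 ÷ 2 = 155 remainder 1
155 ÷ 2 = 77 remainder 1
77 ÷ 2 = 38 remainder 1
38 ÷ 2 = 19 remainder 0
19 ÷ 2 = 9 remainder 1
9 ÷ 2 = 4 remainder 1
4 ÷ 2 = 2 remainder 0
2 ÷ 2 = 1 remainder 0
1 ÷ 2 = 0 remainder 1
Reading remainders bottom to top: 100110111101



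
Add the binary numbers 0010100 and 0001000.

Add column by column from the right: bit + bit + carry-in; write the sum mod 2, carry 1 when the sum is 2 or 3.
carry:  0000000
        0010100
+       0001000
---------------
       00011100
(the carry out of the leftmost column, 0, becomes the leading bit)
Decimal check:
  0010100 = 16 + 4 = 20
  0001000 = 8
  20 + 8 = 28, and 00011100 = 16 + 8 + 4 = 28 ✓



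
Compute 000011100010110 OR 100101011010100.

OR: 1 when either bit is 1
  000011100010110
| 100101011010100
-----------------
  100111111010110
Decimal: 1814 | 19156 = 20438



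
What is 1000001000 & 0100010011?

AND: 1 only when both bits are 1
  1000001000
& 0100010011
------------
  0000000000
Decimal: 520 & 275 = 0



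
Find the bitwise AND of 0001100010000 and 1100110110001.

AND: 1 only when both bits are 1
  0001100010000
& 1100110110001
---------------
  0000100010000
Decimal: 784 & 6577 = 272



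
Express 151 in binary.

Using repeated division by 2:
151 ÷ 2 = 75 remainder 1
75 ÷ 2 = 37 remainder 1
37 ÷ 2 = 18 remainder 1
18 ÷ 2 = 9 remainder 0
9 ÷ 2 = 4 remainder 1
4 ÷ 2 = 2 remainder 0
2 ÷ 2 = 1 remainder 0
1 ÷ 2 = 0 remainder 1
Reading remainders bottom to top: 10010111



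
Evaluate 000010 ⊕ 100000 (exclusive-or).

XOR: 1 when bits differ
  000010
^ 100000
--------
  100010
Decimal: 2 ^ 32 = 34



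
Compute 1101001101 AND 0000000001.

AND: 1 only when both bits are 1
  1101001101
& 0000000001
------------
  0000000001
Decimal: 845 & 1 = 1



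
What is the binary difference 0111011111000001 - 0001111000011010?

Method 1 - Direct subtraction (column by column from the right: bit − bit − borrow-in; if negative, add 2 and borrow 1 from the next column):
borrow: 0011000001111100
        0111011111000001
-       0001111000011010
------------------------
        0101100110100111

Method 2 - Add two's complement:
Two's complement of 0001111000011010: invert → 1110000111100101, add 1 → 1110000111100110
  0111011111000001
+ 1110000111100110
------------------
 10101100110100111  (end carry out of the top bit = 1)
Discarding the end carry: 0101100110100111
Decimal check:
  0111011111000001 = 16384 + 8192 + 4096 + 1024 + 512 + 256 + 128 + 64 + 1 = 30657
  0001111000011010 = 4096 + 2048 + 1024 + 512 + 16 + 8 + 2 = 7706
  30657 - 7706 = 22951, and 0101100110100111 = 16384 + 4096 + 2048 + 256 + 128 + 32 + 4 + 2 + 1 = 22951 ✓



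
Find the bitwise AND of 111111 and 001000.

AND: 1 only when both bits are 1
  111111
& 001000
--------
  001000
Decimal: 63 & 8 = 8



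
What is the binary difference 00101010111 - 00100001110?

Method 1 - Direct subtraction (column by column from the right: bit − bit − borrow-in; if negative, add 2 and borrow 1 from the next column):
borrow: 00000010000
        00101010111
-       00100001110
-------------------
        00001001001

Method 2 - Add two's complement:
Two's complement of 00100001110: invert → 11011110001, add 1 → 11011110010
  00101010111
+ 11011110010
-------------
 100001001001  (end carry out of the top bit = 1)
Discarding the end carry: 00001001001
Decimal check:
  00101010111 = 256 + 64 + 16 + 4 + 2 + 1 = 343
  00100001110 = 256 + 8 + 4 + 2 = 270
  343 - 270 = 73, and 00001001001 = 64 + 8 + 1 = 73 ✓

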